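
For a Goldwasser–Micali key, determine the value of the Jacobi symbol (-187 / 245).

(-187 / 245)
  = (187 / 245)    [245 ≡ 1 mod 4 ⇒ (-1 / 245) = +1]
  = (245 / 187)    [QR: 245 ≡ 1 mod 4, sign kept]
  = (58 / 187)    [245 ≡ 58 mod 187]
  = -(29 / 187)    [187 ≡ 3 mod 8 ⇒ (2 / 187) = -1]
  = -(187 / 29)    [QR: 29 ≡ 1 mod 4, sign kept]
  = -(13 / 29)    [187 ≡ 13 mod 29]
  = -(29 / 13)    [QR: 13 ≡ 1 mod 4, sign kept]
  = -(3 / 13)    [29 ≡ 3 mod 13]
  = -(13 / 3)    [QR: 13 ≡ 1 mod 4, sign kept]
  = -(1 / 3)    [13 ≡ 1 mod 3]
  = -1    [(1 / 3) = 1]

-1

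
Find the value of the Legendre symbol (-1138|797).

-1

(-1138|797)
  = (1138|797)    [797 ≡ 1 mod 4 ⇒ (-1|797) = +1]
  = (341|797)    [1138 ≡ 341 mod 797]
  = (797|341)    [QR: 341 ≡ 1 mod 4, sign kept]
  = (115|341)    [797 ≡ 115 mod 341]
  = (341|115)    [QR: 341 ≡ 1 mod 4, sign kept]
  = (111|115)    [341 ≡ 111 mod 115]
  = -(115|111)    [QR: both ≡ 3 mod 4, sign flips]
  = -(4|111)    [115 ≡ 4 mod 111]
  = -(1|111)    [111 ≡ 7 mod 8 ⇒ (2|111)^2 = +1]
  = -1    [(1|111) = 1]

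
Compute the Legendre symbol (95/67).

-1

Reduce the numerator: 95 ≡ 28 (mod 67), so (95/67) = (28/67).
Factor out 2: 28 = 2^2·7. Since 67 ≡ 3 (mod 8), (2/67) = -1, and (2/67)^2 = +1. Now have (7/67).
Both 7 ≡ 3 and 67 ≡ 3 (mod 4), so reciprocity gives (7/67) = -(67/7). Reduce: 67 ≡ 4 (mod 7). Now have -(4/7).
Factor out 2: 4 = 2^2. Since 7 ≡ 7 (mod 8), (2/7) = +1, and (2/7)^2 = +1. Now have -(1/7).
(1/7) = 1. Collecting the sign factors: -1.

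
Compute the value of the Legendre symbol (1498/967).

1

(1498/967)
  = (531/967)    [1498 ≡ 531 mod 967]
  = -(967/531)    [QR: both ≡ 3 mod 4, sign flips]
  = -(436/531)    [967 ≡ 436 mod 531]
  = -(109/531)    [531 ≡ 3 mod 8 ⇒ (2/531)^2 = +1]
  = -(531/109)    [QR: 109 ≡ 1 mod 4, sign kept]
  = -(95/109)    [531 ≡ 95 mod 109]
  = -(109/95)    [QR: 109 ≡ 1 mod 4, sign kept]
  = -(14/95)    [109 ≡ 14 mod 95]
  = -(7/95)    [95 ≡ 7 mod 8 ⇒ (2/95) = +1]
  = (95/7)    [QR: both ≡ 3 mod 4, sign flips]
  = (4/7)    [95 ≡ 4 mod 7]
  = (1/7)    [7 ≡ 7 mod 8 ⇒ (2/7)^2 = +1]
  = 1    [(1/7) = 1]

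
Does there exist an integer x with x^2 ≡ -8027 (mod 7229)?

no

Pull out -1: (-8027|7229) = (-1|7229)·(8027|7229). Since 7229 ≡ 1 (mod 4), (-1|7229) = +1. Now have (8027|7229).
Reduce the numerator: 8027 ≡ 798 (mod 7229), so (8027|7229) = (798|7229).
Factor out 2: 798 = 2·399. Since 7229 ≡ 5 (mod 8), (2|7229) = -1. Now have -(399|7229).
7229 ≡ 1 (mod 4), so quadratic reciprocity gives (399|7229) = (7229|399). Reduce: 7229 ≡ 47 (mod 399). Now have -(47|399).
Both 47 ≡ 3 and 399 ≡ 3 (mod 4), so reciprocity gives (47|399) = -(399|47). Reduce: 399 ≡ 23 (mod 47). Now have (23|47).
Both 23 ≡ 3 and 47 ≡ 3 (mod 4), so reciprocity gives (23|47) = -(47|23). Reduce: 47 ≡ 1 (mod 23). Now have -(1|23).
(1|23) = 1. Collecting the sign factors: -1.
The Legendre symbol is -1, so x^2 ≡ -8027 (mod 7229) has no solution.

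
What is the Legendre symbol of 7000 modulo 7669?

-1

(7000 / 7669)
  = -(875 / 7669)    [7669 ≡ 5 mod 8 ⇒ (2 / 7669)^3 = -1]
  = -(7669 / 875)    [QR: 7669 ≡ 1 mod 4, sign kept]
  = -(669 / 875)    [7669 ≡ 669 mod 875]
  = -(875 / 669)    [QR: 669 ≡ 1 mod 4, sign kept]
  = -(206 / 669)    [875 ≡ 206 mod 669]
  = (103 / 669)    [669 ≡ 5 mod 8 ⇒ (2 / 669) = -1]
  = (669 / 103)    [QR: 669 ≡ 1 mod 4, sign kept]
  = (51 / 103)    [669 ≡ 51 mod 103]
  = -(103 / 51)    [QR: both ≡ 3 mod 4, sign flips]
  = -(1 / 51)    [103 ≡ 1 mod 51]
  = -1    [(1 / 51) = 1]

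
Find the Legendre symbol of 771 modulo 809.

1

809 ≡ 1 (mod 4), so quadratic reciprocity gives (771/809) = (809/771). Reduce: 809 ≡ 38 (mod 771). Now have (38/771).
Factor out 2: 38 = 2·19. Since 771 ≡ 3 (mod 8), (2/771) = -1. Now have -(19/771).
Both 19 ≡ 3 and 771 ≡ 3 (mod 4), so reciprocity gives (19/771) = -(771/19). Reduce: 771 ≡ 11 (mod 19). Now have (11/19).
Both 11 ≡ 3 and 19 ≡ 3 (mod 4), so reciprocity gives (11/19) = -(19/11). Reduce: 19 ≡ 8 (mod 11). Now have -(8/11).
Factor out 2: 8 = 2^3. Since 11 ≡ 3 (mod 8), (2/11) = -1, and (2/11)^3 = -1. Now have (1/11).
(1/11) = 1. Collecting the sign factors: 1.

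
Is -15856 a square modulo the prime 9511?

no

Pull out -1: (-15856/9511) = (-1/9511)·(15856/9511). Since 9511 ≡ 3 (mod 4), (-1/9511) = -1. Now have -(15856/9511).
Reduce the numerator: 15856 ≡ 6345 (mod 9511), so (15856/9511) = (6345/9511).
6345 ≡ 1 (mod 4), so quadratic reciprocity gives (6345/9511) = (9511/6345). Reduce: 9511 ≡ 3166 (mod 6345). Now have -(3166/6345).
Factor out 2: 3166 = 2·1583. Since 6345 ≡ 1 (mod 8), (2/6345) = +1. Now have -(1583/6345).
6345 ≡ 1 (mod 4), so quadratic reciprocity gives (1583/6345) = (6345/1583). Reduce: 6345 ≡ 13 (mod 1583). Now have -(13/1583).
13 ≡ 1 (mod 4), so quadratic reciprocity gives (13/1583) = (1583/13). Reduce: 1583 ≡ 10 (mod 13). Now have -(10/13).
Factor out 2: 10 = 2·5. Since 13 ≡ 5 (mod 8), (2/13) = -1. Now have (5/13).
5 ≡ 1 (mod 4), so quadratic reciprocity gives (5/13) = (13/5). Reduce: 13 ≡ 3 (mod 5). Now have (3/5).
5 ≡ 1 (mod 4), so quadratic reciprocity gives (3/5) = (5/3). Reduce: 5 ≡ 2 (mod 3). Now have (2/3).
Factor out 2: 2 = 2. Since 3 ≡ 3 (mod 8), (2/3) = -1. Now have -(1/3).
(1/3) = 1. Collecting the sign factors: -1.
The Legendre symbol is -1, so x^2 ≡ -15856 (mod 9511) has no solution.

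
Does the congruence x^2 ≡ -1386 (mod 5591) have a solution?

yes

Pull out -1: (-1386|5591) = (-1|5591)·(1386|5591). Since 5591 ≡ 3 (mod 4), (-1|5591) = -1. Now have -(1386|5591).
Factor out 2: 1386 = 2·693. Since 5591 ≡ 7 (mod 8), (2|5591) = +1. Now have -(693|5591).
693 ≡ 1 (mod 4), so quadratic reciprocity gives (693|5591) = (5591|693). Reduce: 5591 ≡ 47 (mod 693). Now have -(47|693).
693 ≡ 1 (mod 4), so quadratic reciprocity gives (47|693) = (693|47). Reduce: 693 ≡ 35 (mod 47). Now have -(35|47).
Both 35 ≡ 3 and 47 ≡ 3 (mod 4), so reciprocity gives (35|47) = -(47|35). Reduce: 47 ≡ 12 (mod 35). Now have (12|35).
Factor out 2: 12 = 2^2·3. Since 35 ≡ 3 (mod 8), (2|35) = -1, and (2|35)^2 = +1. Now have (3|35).
Both 3 ≡ 3 and 35 ≡ 3 (mod 4), so reciprocity gives (3|35) = -(35|3). Reduce: 35 ≡ 2 (mod 3). Now have -(2|3).
Factor out 2: 2 = 2. Since 3 ≡ 3 (mod 8), (2|3) = -1. Now have (1|3).
(1|3) = 1. Collecting the sign factors: 1.
(-1386|5591) = 1, and 5591 is prime, so -1386 is a quadratic residue mod 5591.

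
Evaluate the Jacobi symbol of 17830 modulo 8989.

-1

(17830 / 8989)
  = (8841 / 8989)    [17830 ≡ 8841 mod 8989]
  = (8989 / 8841)    [QR: 8841 ≡ 1 mod 4, sign kept]
  = (148 / 8841)    [8989 ≡ 148 mod 8841]
  = (37 / 8841)    [8841 ≡ 1 mod 8 ⇒ (2 / 8841)^2 = +1]
  = (8841 / 37)    [QR: 37 ≡ 1 mod 4, sign kept]
  = (35 / 37)    [8841 ≡ 35 mod 37]
  = (37 / 35)    [QR: 37 ≡ 1 mod 4, sign kept]
  = (2 / 35)    [37 ≡ 2 mod 35]
  = -(1 / 35)    [35 ≡ 3 mod 8 ⇒ (2 / 35) = -1]
  = -1    [(1 / 35) = 1]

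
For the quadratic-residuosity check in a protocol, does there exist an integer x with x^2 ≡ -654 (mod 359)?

yes

Reduce the numerator: -654 ≡ 64 (mod 359), so (-654/359) = (64/359).
Factor out 2: 64 = 2^6. Since 359 ≡ 7 (mod 8), (2/359) = +1, and (2/359)^6 = +1. Now have (1/359).
(1/359) = 1. Collecting the sign factors: 1.
The Legendre symbol is 1, so x^2 ≡ -654 (mod 359) has solution.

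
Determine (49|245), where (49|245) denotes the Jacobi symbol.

49 ≡ 1 (mod 4), so quadratic reciprocity gives (49|245) = (245|49). Reduce: 245 ≡ 0 (mod 49). Now have (0|49).
The numerator is now 0 with denominator 49 > 1: the symbol is 0.

0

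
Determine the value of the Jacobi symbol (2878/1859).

Reduce the numerator: 2878 ≡ 1019 (mod 1859), so (2878/1859) = (1019/1859).
Both 1019 ≡ 3 and 1859 ≡ 3 (mod 4), so reciprocity gives (1019/1859) = -(1859/1019). Reduce: 1859 ≡ 840 (mod 1019). Now have -(840/1019).
Factor out 2: 840 = 2^3·105. Since 1019 ≡ 3 (mod 8), (2/1019) = -1, and (2/1019)^3 = -1. Now have (105/1019).
105 ≡ 1 (mod 4), so quadratic reciprocity gives (105/1019) = (1019/105). Reduce: 1019 ≡ 74 (mod 105). Now have (74/105).
Factor out 2: 74 = 2·37. Since 105 ≡ 1 (mod 8), (2/105) = +1. Now have (37/105).
37 ≡ 1 (mod 4), so quadratic reciprocity gives (37/105) = (105/37). Reduce: 105 ≡ 31 (mod 37). Now have (31/37).
37 ≡ 1 (mod 4), so quadratic reciprocity gives (31/37) = (37/31). Reduce: 37 ≡ 6 (mod 31). Now have (6/31).
Factor out 2: 6 = 2·3. Since 31 ≡ 7 (mod 8), (2/31) = +1. Now have (3/31).
Both 3 ≡ 3 and 31 ≡ 3 (mod 4), so reciprocity gives (3/31) = -(31/3). Reduce: 31 ≡ 1 (mod 3). Now have -(1/3).
(1/3) = 1. Collecting the sign factors: -1.

-1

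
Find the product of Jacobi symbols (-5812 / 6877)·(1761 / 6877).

-1

By multiplicativity, (-5812·1761 / 6877) = (-5812 / 6877)·(1761 / 6877).
First factor (-5812 / 6877):
Pull out -1: (-5812 / 6877) = (-1 / 6877)·(5812 / 6877). Since 6877 ≡ 1 (mod 4), (-1 / 6877) = +1. Now have (5812 / 6877).
Factor out 2: 5812 = 2^2·1453. Since 6877 ≡ 5 (mod 8), (2 / 6877) = -1, and (2 / 6877)^2 = +1. Now have (1453 / 6877).
1453 ≡ 1 (mod 4), so quadratic reciprocity gives (1453 / 6877) = (6877 / 1453). Reduce: 6877 ≡ 1065 (mod 1453). Now have (1065 / 1453).
1065 ≡ 1 (mod 4), so quadratic reciprocity gives (1065 / 1453) = (1453 / 1065). Reduce: 1453 ≡ 388 (mod 1065). Now have (388 / 1065).
Factor out 2: 388 = 2^2·97. Since 1065 ≡ 1 (mod 8), (2 / 1065) = +1, and (2 / 1065)^2 = +1. Now have (97 / 1065).
97 ≡ 1 (mod 4), so quadratic reciprocity gives (97 / 1065) = (1065 / 97). Reduce: 1065 ≡ 95 (mod 97). Now have (95 / 97).
97 ≡ 1 (mod 4), so quadratic reciprocity gives (95 / 97) = (97 / 95). Reduce: 97 ≡ 2 (mod 95). Now have (2 / 95).
Factor out 2: 2 = 2. Since 95 ≡ 7 (mod 8), (2 / 95) = +1. Now have (1 / 95).
(1 / 95) = 1. Collecting the sign factors: 1.
Second factor (1761 / 6877):
1761 ≡ 1 (mod 4), so quadratic reciprocity gives (1761 / 6877) = (6877 / 1761). Reduce: 6877 ≡ 1594 (mod 1761). Now have (1594 / 1761).
Factor out 2: 1594 = 2·797. Since 1761 ≡ 1 (mod 8), (2 / 1761) = +1. Now have (797 / 1761).
797 ≡ 1 (mod 4), so quadratic reciprocity gives (797 / 1761) = (1761 / 797). Reduce: 1761 ≡ 167 (mod 797). Now have (167 / 797).
797 ≡ 1 (mod 4), so quadratic reciprocity gives (167 / 797) = (797 / 167). Reduce: 797 ≡ 129 (mod 167). Now have (129 / 167).
129 ≡ 1 (mod 4), so quadratic reciprocity gives (129 / 167) = (167 / 129). Reduce: 167 ≡ 38 (mod 129). Now have (38 / 129).
Factor out 2: 38 = 2·19. Since 129 ≡ 1 (mod 8), (2 / 129) = +1. Now have (19 / 129).
129 ≡ 1 (mod 4), so quadratic reciprocity gives (19 / 129) = (129 / 19). Reduce: 129 ≡ 15 (mod 19). Now have (15 / 19).
Both 15 ≡ 3 and 19 ≡ 3 (mod 4), so reciprocity gives (15 / 19) = -(19 / 15). Reduce: 19 ≡ 4 (mod 15). Now have -(4 / 15).
Factor out 2: 4 = 2^2. Since 15 ≡ 7 (mod 8), (2 / 15) = +1, and (2 / 15)^2 = +1. Now have -(1 / 15).
(1 / 15) = 1. Collecting the sign factors: -1.
Product: (1)·(-1) = -1.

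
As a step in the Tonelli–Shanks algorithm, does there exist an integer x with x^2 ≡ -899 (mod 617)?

(-899/617)
  = (899/617)    [617 ≡ 1 mod 4 ⇒ (-1/617) = +1]
  = (282/617)    [899 ≡ 282 mod 617]
  = (141/617)    [617 ≡ 1 mod 8 ⇒ (2/617) = +1]
  = (617/141)    [QR: 141 ≡ 1 mod 4, sign kept]
  = (53/141)    [617 ≡ 53 mod 141]
  = (141/53)    [QR: 53 ≡ 1 mod 4, sign kept]
  = (35/53)    [141 ≡ 35 mod 53]
  = (53/35)    [QR: 53 ≡ 1 mod 4, sign kept]
  = (18/35)    [53 ≡ 18 mod 35]
  = -(9/35)    [35 ≡ 3 mod 8 ⇒ (2/35) = -1]
  = -(35/9)    [QR: 9 ≡ 1 mod 4, sign kept]
  = -(8/9)    [35 ≡ 8 mod 9]
  = -(1/9)    [9 ≡ 1 mod 8 ⇒ (2/9)^3 = +1]
  = -1    [(1/9) = 1]
(-899/617) = -1, and 617 is prime, so -899 is not a quadratic residue mod 617.

no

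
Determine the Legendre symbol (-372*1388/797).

-1

By multiplicativity, (-372·1388/797) = (-372/797)·(1388/797).
First factor (-372/797):
(-372/797)
  = (425/797)    [-372 ≡ 425 mod 797]
  = (797/425)    [QR: 425 ≡ 1 mod 4, sign kept]
  = (372/425)    [797 ≡ 372 mod 425]
  = (93/425)    [425 ≡ 1 mod 8 ⇒ (2/425)^2 = +1]
  = (425/93)    [QR: 93 ≡ 1 mod 4, sign kept]
  = (53/93)    [425 ≡ 53 mod 93]
  = (93/53)    [QR: 53 ≡ 1 mod 4, sign kept]
  = (40/53)    [93 ≡ 40 mod 53]
  = -(5/53)    [53 ≡ 5 mod 8 ⇒ (2/53)^3 = -1]
  = -(53/5)    [QR: 5 ≡ 1 mod 4, sign kept]
  = -(3/5)    [53 ≡ 3 mod 5]
  = -(5/3)    [QR: 5 ≡ 1 mod 4, sign kept]
  = -(2/3)    [5 ≡ 2 mod 3]
  = (1/3)    [3 ≡ 3 mod 8 ⇒ (2/3) = -1]
  = 1    [(1/3) = 1]
Second factor (1388/797):
(1388/797)
  = (591/797)    [1388 ≡ 591 mod 797]
  = (797/591)    [QR: 797 ≡ 1 mod 4, sign kept]
  = (206/591)    [797 ≡ 206 mod 591]
  = (103/591)    [591 ≡ 7 mod 8 ⇒ (2/591) = +1]
  = -(591/103)    [QR: both ≡ 3 mod 4, sign flips]
  = -(76/103)    [591 ≡ 76 mod 103]
  = -(19/103)    [103 ≡ 7 mod 8 ⇒ (2/103)^2 = +1]
  = (103/19)    [QR: both ≡ 3 mod 4, sign flips]
  = (8/19)    [103 ≡ 8 mod 19]
  = -(1/19)    [19 ≡ 3 mod 8 ⇒ (2/19)^3 = -1]
  = -1    [(1/19) = 1]
Product: (1)·(-1) = -1.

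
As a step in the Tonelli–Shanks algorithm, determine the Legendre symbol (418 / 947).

-1

Factor out 2: 418 = 2·209. Since 947 ≡ 3 (mod 8), (2 / 947) = -1. Now have -(209 / 947).
209 ≡ 1 (mod 4), so quadratic reciprocity gives (209 / 947) = (947 / 209). Reduce: 947 ≡ 111 (mod 209). Now have -(111 / 209).
209 ≡ 1 (mod 4), so quadratic reciprocity gives (111 / 209) = (209 / 111). Reduce: 209 ≡ 98 (mod 111). Now have -(98 / 111).
Factor out 2: 98 = 2·49. Since 111 ≡ 7 (mod 8), (2 / 111) = +1. Now have -(49 / 111).
49 ≡ 1 (mod 4), so quadratic reciprocity gives (49 / 111) = (111 / 49). Reduce: 111 ≡ 13 (mod 49). Now have -(13 / 49).
13 ≡ 1 (mod 4), so quadratic reciprocity gives (13 / 49) = (49 / 13). Reduce: 49 ≡ 10 (mod 13). Now have -(10 / 13).
Factor out 2: 10 = 2·5. Since 13 ≡ 5 (mod 8), (2 / 13) = -1. Now have (5 / 13).
5 ≡ 1 (mod 4), so quadratic reciprocity gives (5 / 13) = (13 / 5). Reduce: 13 ≡ 3 (mod 5). Now have (3 / 5).
5 ≡ 1 (mod 4), so quadratic reciprocity gives (3 / 5) = (5 / 3). Reduce: 5 ≡ 2 (mod 3). Now have (2 / 3).
Factor out 2: 2 = 2. Since 3 ≡ 3 (mod 8), (2 / 3) = -1. Now have -(1 / 3).
(1 / 3) = 1. Collecting the sign factors: -1.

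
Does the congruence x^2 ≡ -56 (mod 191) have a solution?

yes

(-56/191)
  = (135/191)    [-56 ≡ 135 mod 191]
  = -(191/135)    [QR: both ≡ 3 mod 4, sign flips]
  = -(56/135)    [191 ≡ 56 mod 135]
  = -(7/135)    [135 ≡ 7 mod 8 ⇒ (2/135)^3 = +1]
  = (135/7)    [QR: both ≡ 3 mod 4, sign flips]
  = (2/7)    [135 ≡ 2 mod 7]
  = (1/7)    [7 ≡ 7 mod 8 ⇒ (2/7) = +1]
  = 1    [(1/7) = 1]
(-56/191) = 1, and 191 is prime, so -56 is a quadratic residue mod 191.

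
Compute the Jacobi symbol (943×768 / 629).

By multiplicativity, (943·768 / 629) = (943 / 629)·(768 / 629).
First factor (943 / 629):
Reduce the numerator: 943 ≡ 314 (mod 629), so (943 / 629) = (314 / 629).
Factor out 2: 314 = 2·157. Since 629 ≡ 5 (mod 8), (2 / 629) = -1. Now have -(157 / 629).
157 ≡ 1 (mod 4), so quadratic reciprocity gives (157 / 629) = (629 / 157). Reduce: 629 ≡ 1 (mod 157). Now have -(1 / 157).
(1 / 157) = 1. Collecting the sign factors: -1.
Second factor (768 / 629):
Reduce the numerator: 768 ≡ 139 (mod 629), so (768 / 629) = (139 / 629).
629 ≡ 1 (mod 4), so quadratic reciprocity gives (139 / 629) = (629 / 139). Reduce: 629 ≡ 73 (mod 139). Now have (73 / 139).
73 ≡ 1 (mod 4), so quadratic reciprocity gives (73 / 139) = (139 / 73). Reduce: 139 ≡ 66 (mod 73). Now have (66 / 73).
Factor out 2: 66 = 2·33. Since 73 ≡ 1 (mod 8), (2 / 73) = +1. Now have (33 / 73).
33 ≡ 1 (mod 4), so quadratic reciprocity gives (33 / 73) = (73 / 33). Reduce: 73 ≡ 7 (mod 33). Now have (7 / 33).
33 ≡ 1 (mod 4), so quadratic reciprocity gives (7 / 33) = (33 / 7). Reduce: 33 ≡ 5 (mod 7). Now have (5 / 7).
5 ≡ 1 (mod 4), so quadratic reciprocity gives (5 / 7) = (7 / 5). Reduce: 7 ≡ 2 (mod 5). Now have (2 / 5).
Factor out 2: 2 = 2. Since 5 ≡ 5 (mod 8), (2 / 5) = -1. Now have -(1 / 5).
(1 / 5) = 1. Collecting the sign factors: -1.
Product: (-1)·(-1) = 1.

1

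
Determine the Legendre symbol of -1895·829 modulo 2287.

-1

By multiplicativity, (-1895·829/2287) = (-1895/2287)·(829/2287).
First factor (-1895/2287):
Pull out -1: (-1895/2287) = (-1/2287)·(1895/2287). Since 2287 ≡ 3 (mod 4), (-1/2287) = -1. Now have -(1895/2287).
Both 1895 ≡ 3 and 2287 ≡ 3 (mod 4), so reciprocity gives (1895/2287) = -(2287/1895). Reduce: 2287 ≡ 392 (mod 1895). Now have (392/1895).
Factor out 2: 392 = 2^3·49. Since 1895 ≡ 7 (mod 8), (2/1895) = +1, and (2/1895)^3 = +1. Now have (49/1895).
49 ≡ 1 (mod 4), so quadratic reciprocity gives (49/1895) = (1895/49). Reduce: 1895 ≡ 33 (mod 49). Now have (33/49).
33 ≡ 1 (mod 4), so quadratic reciprocity gives (33/49) = (49/33). Reduce: 49 ≡ 16 (mod 33). Now have (16/33).
Factor out 2: 16 = 2^4. Since 33 ≡ 1 (mod 8), (2/33) = +1, and (2/33)^4 = +1. Now have (1/33).
(1/33) = 1. Collecting the sign factors: 1.
Second factor (829/2287):
829 ≡ 1 (mod 4), so quadratic reciprocity gives (829/2287) = (2287/829). Reduce: 2287 ≡ 629 (mod 829). Now have (629/829).
629 ≡ 1 (mod 4), so quadratic reciprocity gives (629/829) = (829/629). Reduce: 829 ≡ 200 (mod 629). Now have (200/629).
Factor out 2: 200 = 2^3·25. Since 629 ≡ 5 (mod 8), (2/629) = -1, and (2/629)^3 = -1. Now have -(25/629).
25 ≡ 1 (mod 4), so quadratic reciprocity gives (25/629) = (629/25). Reduce: 629 ≡ 4 (mod 25). Now have -(4/25).
Factor out 2: 4 = 2^2. Since 25 ≡ 1 (mod 8), (2/25) = +1, and (2/25)^2 = +1. Now have -(1/25).
(1/25) = 1. Collecting the sign factors: -1.
Product: (1)·(-1) = -1.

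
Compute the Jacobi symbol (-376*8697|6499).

1

By multiplicativity, (-376·8697|6499) = (-376|6499)·(8697|6499).
First factor (-376|6499):
(-376|6499)
  = -(376|6499)    [6499 ≡ 3 mod 4 ⇒ (-1|6499) = -1]
  = (47|6499)    [6499 ≡ 3 mod 8 ⇒ (2|6499)^3 = -1]
  = -(6499|47)    [QR: both ≡ 3 mod 4, sign flips]
  = -(13|47)    [6499 ≡ 13 mod 47]
  = -(47|13)    [QR: 13 ≡ 1 mod 4, sign kept]
  = -(8|13)    [47 ≡ 8 mod 13]
  = (1|13)    [13 ≡ 5 mod 8 ⇒ (2|13)^3 = -1]
  = 1    [(1|13) = 1]
Second factor (8697|6499):
(8697|6499)
  = (2198|6499)    [8697 ≡ 2198 mod 6499]
  = -(1099|6499)    [6499 ≡ 3 mod 8 ⇒ (2|6499) = -1]
  = (6499|1099)    [QR: both ≡ 3 mod 4, sign flips]
  = (1004|1099)    [6499 ≡ 1004 mod 1099]
  = (251|1099)    [1099 ≡ 3 mod 8 ⇒ (2|1099)^2 = +1]
  = -(1099|251)    [QR: both ≡ 3 mod 4, sign flips]
  = -(95|251)    [1099 ≡ 95 mod 251]
  = (251|95)    [QR: both ≡ 3 mod 4, sign flips]
  = (61|95)    [251 ≡ 61 mod 95]
  = (95|61)    [QR: 61 ≡ 1 mod 4, sign kept]
  = (34|61)    [95 ≡ 34 mod 61]
  = -(17|61)    [61 ≡ 5 mod 8 ⇒ (2|61) = -1]
  = -(61|17)    [QR: 17 ≡ 1 mod 4, sign kept]
  = -(10|17)    [61 ≡ 10 mod 17]
  = -(5|17)    [17 ≡ 1 mod 8 ⇒ (2|17) = +1]
  = -(17|5)    [QR: 5 ≡ 1 mod 4, sign kept]
  = -(2|5)    [17 ≡ 2 mod 5]
  = (1|5)    [5 ≡ 5 mod 8 ⇒ (2|5) = -1]
  = 1    [(1|5) = 1]
Product: (1)·(1) = 1.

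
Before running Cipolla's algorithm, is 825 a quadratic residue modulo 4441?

no

825 ≡ 1 (mod 4), so quadratic reciprocity gives (825/4441) = (4441/825). Reduce: 4441 ≡ 316 (mod 825). Now have (316/825).
Factor out 2: 316 = 2^2·79. Since 825 ≡ 1 (mod 8), (2/825) = +1, and (2/825)^2 = +1. Now have (79/825).
825 ≡ 1 (mod 4), so quadratic reciprocity gives (79/825) = (825/79). Reduce: 825 ≡ 35 (mod 79). Now have (35/79).
Both 35 ≡ 3 and 79 ≡ 3 (mod 4), so reciprocity gives (35/79) = -(79/35). Reduce: 79 ≡ 9 (mod 35). Now have -(9/35).
9 ≡ 1 (mod 4), so quadratic reciprocity gives (9/35) = (35/9). Reduce: 35 ≡ 8 (mod 9). Now have -(8/9).
Factor out 2: 8 = 2^3. Since 9 ≡ 1 (mod 8), (2/9) = +1, and (2/9)^3 = +1. Now have -(1/9).
(1/9) = 1. Collecting the sign factors: -1.
(825/4441) = -1, and 4441 is prime, so 825 is not a quadratic residue mod 4441.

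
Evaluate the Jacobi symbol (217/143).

-1

Reduce the numerator: 217 ≡ 74 (mod 143), so (217/143) = (74/143).
Factor out 2: 74 = 2·37. Since 143 ≡ 7 (mod 8), (2/143) = +1. Now have (37/143).
37 ≡ 1 (mod 4), so quadratic reciprocity gives (37/143) = (143/37). Reduce: 143 ≡ 32 (mod 37). Now have (32/37).
Factor out 2: 32 = 2^5. Since 37 ≡ 5 (mod 8), (2/37) = -1, and (2/37)^5 = -1. Now have -(1/37).
(1/37) = 1. Collecting the sign factors: -1.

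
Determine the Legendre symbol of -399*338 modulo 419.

By multiplicativity, (-399·338 / 419) = (-399 / 419)·(338 / 419).
First factor (-399 / 419):
Reduce the numerator: -399 ≡ 20 (mod 419), so (-399 / 419) = (20 / 419).
Factor out 2: 20 = 2^2·5. Since 419 ≡ 3 (mod 8), (2 / 419) = -1, and (2 / 419)^2 = +1. Now have (5 / 419).
5 ≡ 1 (mod 4), so quadratic reciprocity gives (5 / 419) = (419 / 5). Reduce: 419 ≡ 4 (mod 5). Now have (4 / 5).
Factor out 2: 4 = 2^2. Since 5 ≡ 5 (mod 8), (2 / 5) = -1, and (2 / 5)^2 = +1. Now have (1 / 5).
(1 / 5) = 1. Collecting the sign factors: 1.
Second factor (338 / 419):
Factor out 2: 338 = 2·169. Since 419 ≡ 3 (mod 8), (2 / 419) = -1. Now have -(169 / 419).
169 ≡ 1 (mod 4), so quadratic reciprocity gives (169 / 419) = (419 / 169). Reduce: 419 ≡ 81 (mod 169). Now have -(81 / 169).
81 ≡ 1 (mod 4), so quadratic reciprocity gives (81 / 169) = (169 / 81). Reduce: 169 ≡ 7 (mod 81). Now have -(7 / 81).
81 ≡ 1 (mod 4), so quadratic reciprocity gives (7 / 81) = (81 / 7). Reduce: 81 ≡ 4 (mod 7). Now have -(4 / 7).
Factor out 2: 4 = 2^2. Since 7 ≡ 7 (mod 8), (2 / 7) = +1, and (2 / 7)^2 = +1. Now have -(1 / 7).
(1 / 7) = 1. Collecting the sign factors: -1.
Product: (1)·(-1) = -1.

-1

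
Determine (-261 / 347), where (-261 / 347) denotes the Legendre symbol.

Pull out -1: (-261 / 347) = (-1 / 347)·(261 / 347). Since 347 ≡ 3 (mod 4), (-1 / 347) = -1. Now have -(261 / 347).
261 ≡ 1 (mod 4), so quadratic reciprocity gives (261 / 347) = (347 / 261). Reduce: 347 ≡ 86 (mod 261). Now have -(86 / 261).
Factor out 2: 86 = 2·43. Since 261 ≡ 5 (mod 8), (2 / 261) = -1. Now have (43 / 261).
261 ≡ 1 (mod 4), so quadratic reciprocity gives (43 / 261) = (261 / 43). Reduce: 261 ≡ 3 (mod 43). Now have (3 / 43).
Both 3 ≡ 3 and 43 ≡ 3 (mod 4), so reciprocity gives (3 / 43) = -(43 / 3). Reduce: 43 ≡ 1 (mod 3). Now have -(1 / 3).
(1 / 3) = 1. Collecting the sign factors: -1.

-1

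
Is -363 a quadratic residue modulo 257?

no

Pull out -1: (-363/257) = (-1/257)·(363/257). Since 257 ≡ 1 (mod 4), (-1/257) = +1. Now have (363/257).
Reduce the numerator: 363 ≡ 106 (mod 257), so (363/257) = (106/257).
Factor out 2: 106 = 2·53. Since 257 ≡ 1 (mod 8), (2/257) = +1. Now have (53/257).
53 ≡ 1 (mod 4), so quadratic reciprocity gives (53/257) = (257/53). Reduce: 257 ≡ 45 (mod 53). Now have (45/53).
45 ≡ 1 (mod 4), so quadratic reciprocity gives (45/53) = (53/45). Reduce: 53 ≡ 8 (mod 45). Now have (8/45).
Factor out 2: 8 = 2^3. Since 45 ≡ 5 (mod 8), (2/45) = -1, and (2/45)^3 = -1. Now have -(1/45).
(1/45) = 1. Collecting the sign factors: -1.
The Legendre symbol is -1, so x^2 ≡ -363 (mod 257) has no solution.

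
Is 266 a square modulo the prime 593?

(266/593)
  = (133/593)    [593 ≡ 1 mod 8 ⇒ (2/593) = +1]
  = (593/133)    [QR: 133 ≡ 1 mod 4, sign kept]
  = (61/133)    [593 ≡ 61 mod 133]
  = (133/61)    [QR: 61 ≡ 1 mod 4, sign kept]
  = (11/61)    [133 ≡ 11 mod 61]
  = (61/11)    [QR: 61 ≡ 1 mod 4, sign kept]
  = (6/11)    [61 ≡ 6 mod 11]
  = -(3/11)    [11 ≡ 3 mod 8 ⇒ (2/11) = -1]
  = (11/3)    [QR: both ≡ 3 mod 4, sign flips]
  = (2/3)    [11 ≡ 2 mod 3]
  = -(1/3)    [3 ≡ 3 mod 8 ⇒ (2/3) = -1]
  = -1    [(1/3) = 1]
The Legendre symbol is -1, so x^2 ≡ 266 (mod 593) has no solution.

no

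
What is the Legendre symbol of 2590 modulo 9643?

1

(2590/9643)
  = -(1295/9643)    [9643 ≡ 3 mod 8 ⇒ (2/9643) = -1]
  = (9643/1295)    [QR: both ≡ 3 mod 4, sign flips]
  = (578/1295)    [9643 ≡ 578 mod 1295]
  = (289/1295)    [1295 ≡ 7 mod 8 ⇒ (2/1295) = +1]
  = (1295/289)    [QR: 289 ≡ 1 mod 4, sign kept]
  = (139/289)    [1295 ≡ 139 mod 289]
  = (289/139)    [QR: 289 ≡ 1 mod 4, sign kept]
  = (11/139)    [289 ≡ 11 mod 139]
  = -(139/11)    [QR: both ≡ 3 mod 4, sign flips]
  = -(7/11)    [139 ≡ 7 mod 11]
  = (11/7)    [QR: both ≡ 3 mod 4, sign flips]
  = (4/7)    [11 ≡ 4 mod 7]
  = (1/7)    [7 ≡ 7 mod 8 ⇒ (2/7)^2 = +1]
  = 1    [(1/7) = 1]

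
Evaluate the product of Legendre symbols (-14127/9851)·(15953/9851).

By multiplicativity, (-14127·15953/9851) = (-14127/9851)·(15953/9851).
First factor (-14127/9851):
(-14127/9851)
  = -(14127/9851)    [9851 ≡ 3 mod 4 ⇒ (-1/9851) = -1]
  = -(4276/9851)    [14127 ≡ 4276 mod 9851]
  = -(1069/9851)    [9851 ≡ 3 mod 8 ⇒ (2/9851)^2 = +1]
  = -(9851/1069)    [QR: 1069 ≡ 1 mod 4, sign kept]
  = -(230/1069)    [9851 ≡ 230 mod 1069]
  = (115/1069)    [1069 ≡ 5 mod 8 ⇒ (2/1069) = -1]
  = (1069/115)    [QR: 1069 ≡ 1 mod 4, sign kept]
  = (34/115)    [1069 ≡ 34 mod 115]
  = -(17/115)    [115 ≡ 3 mod 8 ⇒ (2/115) = -1]
  = -(115/17)    [QR: 17 ≡ 1 mod 4, sign kept]
  = -(13/17)    [115 ≡ 13 mod 17]
  = -(17/13)    [QR: 13 ≡ 1 mod 4, sign kept]
  = -(4/13)    [17 ≡ 4 mod 13]
  = -(1/13)    [13 ≡ 5 mod 8 ⇒ (2/13)^2 = +1]
  = -1    [(1/13) = 1]
Second factor (15953/9851):
(15953/9851)
  = (6102/9851)    [15953 ≡ 6102 mod 9851]
  = -(3051/9851)    [9851 ≡ 3 mod 8 ⇒ (2/9851) = -1]
  = (9851/3051)    [QR: both ≡ 3 mod 4, sign flips]
  = (698/3051)    [9851 ≡ 698 mod 3051]
  = -(349/3051)    [3051 ≡ 3 mod 8 ⇒ (2/3051) = -1]
  = -(3051/349)    [QR: 349 ≡ 1 mod 4, sign kept]
  = -(259/349)    [3051 ≡ 259 mod 349]
  = -(349/259)    [QR: 349 ≡ 1 mod 4, sign kept]
  = -(90/259)    [349 ≡ 90 mod 259]
  = (45/259)    [259 ≡ 3 mod 8 ⇒ (2/259) = -1]
  = (259/45)    [QR: 45 ≡ 1 mod 4, sign kept]
  = (34/45)    [259 ≡ 34 mod 45]
  = -(17/45)    [45 ≡ 5 mod 8 ⇒ (2/45) = -1]
  = -(45/17)    [QR: 17 ≡ 1 mod 4, sign kept]
  = -(11/17)    [45 ≡ 11 mod 17]
  = -(17/11)    [QR: 17 ≡ 1 mod 4, sign kept]
  = -(6/11)    [17 ≡ 6 mod 11]
  = (3/11)    [11 ≡ 3 mod 8 ⇒ (2/11) = -1]
  = -(11/3)    [QR: both ≡ 3 mod 4, sign flips]
  = -(2/3)    [11 ≡ 2 mod 3]
  = (1/3)    [3 ≡ 3 mod 8 ⇒ (2/3) = -1]
  = 1    [(1/3) = 1]
Product: (-1)·(1) = -1.

-1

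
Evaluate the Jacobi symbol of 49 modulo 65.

49 ≡ 1 (mod 4), so quadratic reciprocity gives (49/65) = (65/49). Reduce: 65 ≡ 16 (mod 49). Now have (16/49).
Factor out 2: 16 = 2^4. Since 49 ≡ 1 (mod 8), (2/49) = +1, and (2/49)^4 = +1. Now have (1/49).
(1/49) = 1. Collecting the sign factors: 1.

1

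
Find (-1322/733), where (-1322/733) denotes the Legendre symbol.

1

(-1322/733)
  = (1322/733)    [733 ≡ 1 mod 4 ⇒ (-1/733) = +1]
  = (589/733)    [1322 ≡ 589 mod 733]
  = (733/589)    [QR: 589 ≡ 1 mod 4, sign kept]
  = (144/589)    [733 ≡ 144 mod 589]
  = (9/589)    [589 ≡ 5 mod 8 ⇒ (2/589)^4 = +1]
  = (589/9)    [QR: 9 ≡ 1 mod 4, sign kept]
  = (4/9)    [589 ≡ 4 mod 9]
  = (1/9)    [9 ≡ 1 mod 8 ⇒ (2/9)^2 = +1]
  = 1    [(1/9) = 1]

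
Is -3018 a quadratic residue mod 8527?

yes

(-3018|8527)
  = (5509|8527)    [-3018 ≡ 5509 mod 8527]
  = (8527|5509)    [QR: 5509 ≡ 1 mod 4, sign kept]
  = (3018|5509)    [8527 ≡ 3018 mod 5509]
  = -(1509|5509)    [5509 ≡ 5 mod 8 ⇒ (2|5509) = -1]
  = -(5509|1509)    [QR: 1509 ≡ 1 mod 4, sign kept]
  = -(982|1509)    [5509 ≡ 982 mod 1509]
  = (491|1509)    [1509 ≡ 5 mod 8 ⇒ (2|1509) = -1]
  = (1509|491)    [QR: 1509 ≡ 1 mod 4, sign kept]
  = (36|491)    [1509 ≡ 36 mod 491]
  = (9|491)    [491 ≡ 3 mod 8 ⇒ (2|491)^2 = +1]
  = (491|9)    [QR: 9 ≡ 1 mod 4, sign kept]
  = (5|9)    [491 ≡ 5 mod 9]
  = (9|5)    [QR: 5 ≡ 1 mod 4, sign kept]
  = (4|5)    [9 ≡ 4 mod 5]
  = (1|5)    [5 ≡ 5 mod 8 ⇒ (2|5)^2 = +1]
  = 1    [(1|5) = 1]
The Legendre symbol is 1, so x^2 ≡ -3018 (mod 8527) has solution.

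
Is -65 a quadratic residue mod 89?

Pull out -1: (-65|89) = (-1|89)·(65|89). Since 89 ≡ 1 (mod 4), (-1|89) = +1. Now have (65|89).
65 ≡ 1 (mod 4), so quadratic reciprocity gives (65|89) = (89|65). Reduce: 89 ≡ 24 (mod 65). Now have (24|65).
Factor out 2: 24 = 2^3·3. Since 65 ≡ 1 (mod 8), (2|65) = +1, and (2|65)^3 = +1. Now have (3|65).
65 ≡ 1 (mod 4), so quadratic reciprocity gives (3|65) = (65|3). Reduce: 65 ≡ 2 (mod 3). Now have (2|3).
Factor out 2: 2 = 2. Since 3 ≡ 3 (mod 8), (2|3) = -1. Now have -(1|3).
(1|3) = 1. Collecting the sign factors: -1.
(-65|89) = -1, and 89 is prime, so -65 is not a quadratic residue mod 89.

no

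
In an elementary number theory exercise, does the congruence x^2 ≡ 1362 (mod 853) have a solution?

Reduce the numerator: 1362 ≡ 509 (mod 853), so (1362/853) = (509/853).
509 ≡ 1 (mod 4), so quadratic reciprocity gives (509/853) = (853/509). Reduce: 853 ≡ 344 (mod 509). Now have (344/509).
Factor out 2: 344 = 2^3·43. Since 509 ≡ 5 (mod 8), (2/509) = -1, and (2/509)^3 = -1. Now have -(43/509).
509 ≡ 1 (mod 4), so quadratic reciprocity gives (43/509) = (509/43). Reduce: 509 ≡ 36 (mod 43). Now have -(36/43).
Factor out 2: 36 = 2^2·9. Since 43 ≡ 3 (mod 8), (2/43) = -1, and (2/43)^2 = +1. Now have -(9/43).
9 ≡ 1 (mod 4), so quadratic reciprocity gives (9/43) = (43/9). Reduce: 43 ≡ 7 (mod 9). Now have -(7/9).
9 ≡ 1 (mod 4), so quadratic reciprocity gives (7/9) = (9/7). Reduce: 9 ≡ 2 (mod 7). Now have -(2/7).
Factor out 2: 2 = 2. Since 7 ≡ 7 (mod 8), (2/7) = +1. Now have -(1/7).
(1/7) = 1. Collecting the sign factors: -1.
(1362/853) = -1, and 853 is prime, so 1362 is not a quadratic residue mod 853.

no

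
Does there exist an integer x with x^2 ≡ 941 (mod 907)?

yes

Reduce the numerator: 941 ≡ 34 (mod 907), so (941|907) = (34|907).
Factor out 2: 34 = 2·17. Since 907 ≡ 3 (mod 8), (2|907) = -1. Now have -(17|907).
17 ≡ 1 (mod 4), so quadratic reciprocity gives (17|907) = (907|17). Reduce: 907 ≡ 6 (mod 17). Now have -(6|17).
Factor out 2: 6 = 2·3. Since 17 ≡ 1 (mod 8), (2|17) = +1. Now have -(3|17).
17 ≡ 1 (mod 4), so quadratic reciprocity gives (3|17) = (17|3). Reduce: 17 ≡ 2 (mod 3). Now have -(2|3).
Factor out 2: 2 = 2. Since 3 ≡ 3 (mod 8), (2|3) = -1. Now have (1|3).
(1|3) = 1. Collecting the sign factors: 1.
(941|907) = 1, and 907 is prime, so 941 is a quadratic residue mod 907.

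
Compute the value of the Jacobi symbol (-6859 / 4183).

(-6859 / 4183)
  = (1507 / 4183)    [-6859 ≡ 1507 mod 4183]
  = -(4183 / 1507)    [QR: both ≡ 3 mod 4, sign flips]
  = -(1169 / 1507)    [4183 ≡ 1169 mod 1507]
  = -(1507 / 1169)    [QR: 1169 ≡ 1 mod 4, sign kept]
  = -(338 / 1169)    [1507 ≡ 338 mod 1169]
  = -(169 / 1169)    [1169 ≡ 1 mod 8 ⇒ (2 / 1169) = +1]
  = -(1169 / 169)    [QR: 169 ≡ 1 mod 4, sign kept]
  = -(155 / 169)    [1169 ≡ 155 mod 169]
  = -(169 / 155)    [QR: 169 ≡ 1 mod 4, sign kept]
  = -(14 / 155)    [169 ≡ 14 mod 155]
  = (7 / 155)    [155 ≡ 3 mod 8 ⇒ (2 / 155) = -1]
  = -(155 / 7)    [QR: both ≡ 3 mod 4, sign flips]
  = -(1 / 7)    [155 ≡ 1 mod 7]
  = -1    [(1 / 7) = 1]

-1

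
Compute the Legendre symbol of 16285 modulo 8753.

Reduce the numerator: 16285 ≡ 7532 (mod 8753), so (16285|8753) = (7532|8753).
Factor out 2: 7532 = 2^2·1883. Since 8753 ≡ 1 (mod 8), (2|8753) = +1, and (2|8753)^2 = +1. Now have (1883|8753).
8753 ≡ 1 (mod 4), so quadratic reciprocity gives (1883|8753) = (8753|1883). Reduce: 8753 ≡ 1221 (mod 1883). Now have (1221|1883).
1221 ≡ 1 (mod 4), so quadratic reciprocity gives (1221|1883) = (1883|1221). Reduce: 1883 ≡ 662 (mod 1221). Now have (662|1221).
Factor out 2: 662 = 2·331. Since 1221 ≡ 5 (mod 8), (2|1221) = -1. Now have -(331|1221).
1221 ≡ 1 (mod 4), so quadratic reciprocity gives (331|1221) = (1221|331). Reduce: 1221 ≡ 228 (mod 331). Now have -(228|331).
Factor out 2: 228 = 2^2·57. Since 331 ≡ 3 (mod 8), (2|331) = -1, and (2|331)^2 = +1. Now have -(57|331).
57 ≡ 1 (mod 4), so quadratic reciprocity gives (57|331) = (331|57). Reduce: 331 ≡ 46 (mod 57). Now have -(46|57).
Factor out 2: 46 = 2·23. Since 57 ≡ 1 (mod 8), (2|57) = +1. Now have -(23|57).
57 ≡ 1 (mod 4), so quadratic reciprocity gives (23|57) = (57|23). Reduce: 57 ≡ 11 (mod 23). Now have -(11|23).
Both 11 ≡ 3 and 23 ≡ 3 (mod 4), so reciprocity gives (11|23) = -(23|11). Reduce: 23 ≡ 1 (mod 11). Now have (1|11).
(1|11) = 1. Collecting the sign factors: 1.

1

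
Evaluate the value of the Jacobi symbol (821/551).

1

Reduce the numerator: 821 ≡ 270 (mod 551), so (821/551) = (270/551).
Factor out 2: 270 = 2·135. Since 551 ≡ 7 (mod 8), (2/551) = +1. Now have (135/551).
Both 135 ≡ 3 and 551 ≡ 3 (mod 4), so reciprocity gives (135/551) = -(551/135). Reduce: 551 ≡ 11 (mod 135). Now have -(11/135).
Both 11 ≡ 3 and 135 ≡ 3 (mod 4), so reciprocity gives (11/135) = -(135/11). Reduce: 135 ≡ 3 (mod 11). Now have (3/11).
Both 3 ≡ 3 and 11 ≡ 3 (mod 4), so reciprocity gives (3/11) = -(11/3). Reduce: 11 ≡ 2 (mod 3). Now have -(2/3).
Factor out 2: 2 = 2. Since 3 ≡ 3 (mod 8), (2/3) = -1. Now have (1/3).
(1/3) = 1. Collecting the sign factors: 1.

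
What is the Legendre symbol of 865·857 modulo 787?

-1

By multiplicativity, (865·857 / 787) = (865 / 787)·(857 / 787).
First factor (865 / 787):
(865 / 787)
  = (78 / 787)    [865 ≡ 78 mod 787]
  = -(39 / 787)    [787 ≡ 3 mod 8 ⇒ (2 / 787) = -1]
  = (787 / 39)    [QR: both ≡ 3 mod 4, sign flips]
  = (7 / 39)    [787 ≡ 7 mod 39]
  = -(39 / 7)    [QR: both ≡ 3 mod 4, sign flips]
  = -(4 / 7)    [39 ≡ 4 mod 7]
  = -(1 / 7)    [7 ≡ 7 mod 8 ⇒ (2 / 7)^2 = +1]
  = -1    [(1 / 7) = 1]
Second factor (857 / 787):
(857 / 787)
  = (70 / 787)    [857 ≡ 70 mod 787]
  = -(35 / 787)    [787 ≡ 3 mod 8 ⇒ (2 / 787) = -1]
  = (787 / 35)    [QR: both ≡ 3 mod 4, sign flips]
  = (17 / 35)    [787 ≡ 17 mod 35]
  = (35 / 17)    [QR: 17 ≡ 1 mod 4, sign kept]
  = (1 / 17)    [35 ≡ 1 mod 17]
  = 1    [(1 / 17) = 1]
Product: (-1)·(1) = -1.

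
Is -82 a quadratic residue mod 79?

yes

(-82|79)
  = (76|79)    [-82 ≡ 76 mod 79]
  = (19|79)    [79 ≡ 7 mod 8 ⇒ (2|79)^2 = +1]
  = -(79|19)    [QR: both ≡ 3 mod 4, sign flips]
  = -(3|19)    [79 ≡ 3 mod 19]
  = (19|3)    [QR: both ≡ 3 mod 4, sign flips]
  = (1|3)    [19 ≡ 1 mod 3]
  = 1    [(1|3) = 1]
The Legendre symbol is 1, so x^2 ≡ -82 (mod 79) has solution.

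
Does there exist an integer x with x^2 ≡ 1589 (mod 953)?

no

Reduce the numerator: 1589 ≡ 636 (mod 953), so (1589|953) = (636|953).
Factor out 2: 636 = 2^2·159. Since 953 ≡ 1 (mod 8), (2|953) = +1, and (2|953)^2 = +1. Now have (159|953).
953 ≡ 1 (mod 4), so quadratic reciprocity gives (159|953) = (953|159). Reduce: 953 ≡ 158 (mod 159). Now have (158|159).
Factor out 2: 158 = 2·79. Since 159 ≡ 7 (mod 8), (2|159) = +1. Now have (79|159).
Both 79 ≡ 3 and 159 ≡ 3 (mod 4), so reciprocity gives (79|159) = -(159|79). Reduce: 159 ≡ 1 (mod 79). Now have -(1|79).
(1|79) = 1. Collecting the sign factors: -1.
(1589|953) = -1, and 953 is prime, so 1589 is not a quadratic residue mod 953.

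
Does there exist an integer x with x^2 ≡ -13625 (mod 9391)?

yes

Pull out -1: (-13625|9391) = (-1|9391)·(13625|9391). Since 9391 ≡ 3 (mod 4), (-1|9391) = -1. Now have -(13625|9391).
Reduce the numerator: 13625 ≡ 4234 (mod 9391), so (13625|9391) = (4234|9391).
Factor out 2: 4234 = 2·2117. Since 9391 ≡ 7 (mod 8), (2|9391) = +1. Now have -(2117|9391).
2117 ≡ 1 (mod 4), so quadratic reciprocity gives (2117|9391) = (9391|2117). Reduce: 9391 ≡ 923 (mod 2117). Now have -(923|2117).
2117 ≡ 1 (mod 4), so quadratic reciprocity gives (923|2117) = (2117|923). Reduce: 2117 ≡ 271 (mod 923). Now have -(271|923).
Both 271 ≡ 3 and 923 ≡ 3 (mod 4), so reciprocity gives (271|923) = -(923|271). Reduce: 923 ≡ 110 (mod 271). Now have (110|271).
Factor out 2: 110 = 2·55. Since 271 ≡ 7 (mod 8), (2|271) = +1. Now have (55|271).
Both 55 ≡ 3 and 271 ≡ 3 (mod 4), so reciprocity gives (55|271) = -(271|55). Reduce: 271 ≡ 51 (mod 55). Now have -(51|55).
Both 51 ≡ 3 and 55 ≡ 3 (mod 4), so reciprocity gives (51|55) = -(55|51). Reduce: 55 ≡ 4 (mod 51). Now have (4|51).
Factor out 2: 4 = 2^2. Since 51 ≡ 3 (mod 8), (2|51) = -1, and (2|51)^2 = +1. Now have (1|51).
(1|51) = 1. Collecting the sign factors: 1.
(-13625|9391) = 1, and 9391 is prime, so -13625 is a quadratic residue mod 9391.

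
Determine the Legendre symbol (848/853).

-1

Factor out 2: 848 = 2^4·53. Since 853 ≡ 5 (mod 8), (2/853) = -1, and (2/853)^4 = +1. Now have (53/853).
53 ≡ 1 (mod 4), so quadratic reciprocity gives (53/853) = (853/53). Reduce: 853 ≡ 5 (mod 53). Now have (5/53).
5 ≡ 1 (mod 4), so quadratic reciprocity gives (5/53) = (53/5). Reduce: 53 ≡ 3 (mod 5). Now have (3/5).
5 ≡ 1 (mod 4), so quadratic reciprocity gives (3/5) = (5/3). Reduce: 5 ≡ 2 (mod 3). Now have (2/3).
Factor out 2: 2 = 2. Since 3 ≡ 3 (mod 8), (2/3) = -1. Now have -(1/3).
(1/3) = 1. Collecting the sign factors: -1.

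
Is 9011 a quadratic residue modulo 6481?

Reduce the numerator: 9011 ≡ 2530 (mod 6481), so (9011|6481) = (2530|6481).
Factor out 2: 2530 = 2·1265. Since 6481 ≡ 1 (mod 8), (2|6481) = +1. Now have (1265|6481).
1265 ≡ 1 (mod 4), so quadratic reciprocity gives (1265|6481) = (6481|1265). Reduce: 6481 ≡ 156 (mod 1265). Now have (156|1265).
Factor out 2: 156 = 2^2·39. Since 1265 ≡ 1 (mod 8), (2|1265) = +1, and (2|1265)^2 = +1. Now have (39|1265).
1265 ≡ 1 (mod 4), so quadratic reciprocity gives (39|1265) = (1265|39). Reduce: 1265 ≡ 17 (mod 39). Now have (17|39).
17 ≡ 1 (mod 4), so quadratic reciprocity gives (17|39) = (39|17). Reduce: 39 ≡ 5 (mod 17). Now have (5|17).
5 ≡ 1 (mod 4), so quadratic reciprocity gives (5|17) = (17|5). Reduce: 17 ≡ 2 (mod 5). Now have (2|5).
Factor out 2: 2 = 2. Since 5 ≡ 5 (mod 8), (2|5) = -1. Now have -(1|5).
(1|5) = 1. Collecting the sign factors: -1.
(9011|6481) = -1, and 6481 is prime, so 9011 is not a quadratic residue mod 6481.

no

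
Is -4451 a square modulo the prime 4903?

yes

Reduce the numerator: -4451 ≡ 452 (mod 4903), so (-4451/4903) = (452/4903).
Factor out 2: 452 = 2^2·113. Since 4903 ≡ 7 (mod 8), (2/4903) = +1, and (2/4903)^2 = +1. Now have (113/4903).
113 ≡ 1 (mod 4), so quadratic reciprocity gives (113/4903) = (4903/113). Reduce: 4903 ≡ 44 (mod 113). Now have (44/113).
Factor out 2: 44 = 2^2·11. Since 113 ≡ 1 (mod 8), (2/113) = +1, and (2/113)^2 = +1. Now have (11/113).
113 ≡ 1 (mod 4), so quadratic reciprocity gives (11/113) = (113/11). Reduce: 113 ≡ 3 (mod 11). Now have (3/11).
Both 3 ≡ 3 and 11 ≡ 3 (mod 4), so reciprocity gives (3/11) = -(11/3). Reduce: 11 ≡ 2 (mod 3). Now have -(2/3).
Factor out 2: 2 = 2. Since 3 ≡ 3 (mod 8), (2/3) = -1. Now have (1/3).
(1/3) = 1. Collecting the sign factors: 1.
(-4451/4903) = 1, and 4903 is prime, so -4451 is a quadratic residue mod 4903.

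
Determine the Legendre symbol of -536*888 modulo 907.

1

By multiplicativity, (-536·888|907) = (-536|907)·(888|907).
First factor (-536|907):
Reduce the numerator: -536 ≡ 371 (mod 907), so (-536|907) = (371|907).
Both 371 ≡ 3 and 907 ≡ 3 (mod 4), so reciprocity gives (371|907) = -(907|371). Reduce: 907 ≡ 165 (mod 371). Now have -(165|371).
165 ≡ 1 (mod 4), so quadratic reciprocity gives (165|371) = (371|165). Reduce: 371 ≡ 41 (mod 165). Now have -(41|165).
41 ≡ 1 (mod 4), so quadratic reciprocity gives (41|165) = (165|41). Reduce: 165 ≡ 1 (mod 41). Now have -(1|41).
(1|41) = 1. Collecting the sign factors: -1.
Second factor (888|907):
Factor out 2: 888 = 2^3·111. Since 907 ≡ 3 (mod 8), (2|907) = -1, and (2|907)^3 = -1. Now have -(111|907).
Both 111 ≡ 3 and 907 ≡ 3 (mod 4), so reciprocity gives (111|907) = -(907|111). Reduce: 907 ≡ 19 (mod 111). Now have (19|111).
Both 19 ≡ 3 and 111 ≡ 3 (mod 4), so reciprocity gives (19|111) = -(111|19). Reduce: 111 ≡ 16 (mod 19). Now have -(16|19).
Factor out 2: 16 = 2^4. Since 19 ≡ 3 (mod 8), (2|19) = -1, and (2|19)^4 = +1. Now have -(1|19).
(1|19) = 1. Collecting the sign factors: -1.
Product: (-1)·(-1) = 1.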